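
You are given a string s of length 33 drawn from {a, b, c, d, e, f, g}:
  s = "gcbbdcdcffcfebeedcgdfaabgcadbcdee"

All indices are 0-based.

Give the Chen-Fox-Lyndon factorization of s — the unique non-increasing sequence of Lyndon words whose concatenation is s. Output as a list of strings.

["g", "c", "bbdcdcffcfebeedcgdf", "aabgcadbcdee"]

emit factor 1: 'g' (i=0, period=1)
emit factor 2: 'c' (i=1, period=1)
emit factor 3: 'bbdcdcffcfebeedcgdf' (i=2, period=19)
emit factor 4: 'aabgcadbcdee' (i=21, period=12)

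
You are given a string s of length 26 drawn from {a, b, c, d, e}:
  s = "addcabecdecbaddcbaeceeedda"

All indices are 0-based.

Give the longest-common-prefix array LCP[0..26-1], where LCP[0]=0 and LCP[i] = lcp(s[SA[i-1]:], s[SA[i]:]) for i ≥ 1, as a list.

sorted suffixes:
  #0 SA[0]=25  'a'
  #1 SA[1]=4  'abecdecbaddcbaeceeedda'
  #2 SA[2]=0  'addcabecdecbaddcbaeceeedda'
  #3 SA[3]=12  'addcbaeceeedda'
  #4 SA[4]=17  'aeceeedda'
  #5 SA[5]=11  'baddcbaeceeedda'
  #6 SA[6]=16  'baeceeedda'
  #7 SA[7]=5  'becdecbaddcbaeceeedda'
  #8 SA[8]=3  'cabecdecbaddcbaeceeedda'
  #9 SA[9]=10  'cbaddcbaeceeedda'
  #10 SA[10]=15  'cbaeceeedda'
  #11 SA[11]=7  'cdecbaddcbaeceeedda'
  #12 SA[12]=19  'ceeedda'
  #13 SA[13]=24  'da'
  #14 SA[14]=2  'dcabecdecbaddcbaeceeedda'
  #15 SA[15]=14  'dcbaeceeedda'
  #16 SA[16]=23  'dda'
  #17 SA[17]=1  'ddcabecdecbaddcbaeceeedda'
  #18 SA[18]=13  'ddcbaeceeedda'
  #19 SA[19]=8  'decbaddcbaeceeedda'
  #20 SA[20]=9  'ecbaddcbaeceeedda'
  #21 SA[21]=6  'ecdecbaddcbaeceeedda'
  #22 SA[22]=18  'eceeedda'
  #23 SA[23]=22  'edda'
  #24 SA[24]=21  'eedda'
  #25 SA[25]=20  'eeedda'

SA = [25, 4, 0, 12, 17, 11, 16, 5, 3, 10, 15, 7, 19, 24, 2, 14, 23, 1, 13, 8, 9, 6, 18, 22, 21, 20]
i: (SA[i-1],SA[i]) lcp shared
  1: (25,4) 1 'a'
  2: (4,0) 1 'a'
  3: (0,12) 4 'addc'
  4: (12,17) 1 'a'
  5: (17,11) 0 ''
  6: (11,16) 2 'ba'
  7: (16,5) 1 'b'
  8: (5,3) 0 ''
  9: (3,10) 1 'c'
  10: (10,15) 3 'cba'
  11: (15,7) 1 'c'
  12: (7,19) 1 'c'
  13: (19,24) 0 ''
  14: (24,2) 1 'd'
  15: (2,14) 2 'dc'
  16: (14,23) 1 'd'
  17: (23,1) 2 'dd'
  18: (1,13) 3 'ddc'
  19: (13,8) 1 'd'
  20: (8,9) 0 ''
  21: (9,6) 2 'ec'
  22: (6,18) 2 'ec'
  23: (18,22) 1 'e'
  24: (22,21) 1 'e'
  25: (21,20) 2 'ee'

[0, 1, 1, 4, 1, 0, 2, 1, 0, 1, 3, 1, 1, 0, 1, 2, 1, 2, 3, 1, 0, 2, 2, 1, 1, 2]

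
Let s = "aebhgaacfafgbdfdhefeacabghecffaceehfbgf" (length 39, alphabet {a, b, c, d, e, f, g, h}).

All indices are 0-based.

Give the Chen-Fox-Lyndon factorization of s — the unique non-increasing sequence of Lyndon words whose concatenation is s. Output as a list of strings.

["aebhg", "aacfafgbdfdhefeacabghecffaceehfbgf"]

emit factor 1: 'aebhg' (i=0, period=5)
emit factor 2: 'aacfafgbdfdhefeacabghecffaceehfbgf' (i=5, period=34)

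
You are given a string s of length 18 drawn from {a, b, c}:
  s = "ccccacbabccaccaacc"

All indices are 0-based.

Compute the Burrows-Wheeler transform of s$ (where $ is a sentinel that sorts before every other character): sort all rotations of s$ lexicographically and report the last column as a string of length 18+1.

ccbcaccaccccaaacbc$

rank  rotation             last
    0  $ccccacbabccaccaacc  c
    1  aacc$ccccacbabccacc  c
    2  abccaccaacc$ccccacb  b
    3  acbabccaccaacc$cccc  c
    4  acc$ccccacbabccacca  a
    5  accaacc$ccccacbabcc  c
    6  babccaccaacc$ccccac  c
    7  bccaccaacc$ccccacba  a
    8  c$ccccacbabccaccaac  c
    9  caacc$ccccacbabccac  c
   10  cacbabccaccaacc$ccc  c
   11  caccaacc$ccccacbabc  c
   12  cbabccaccaacc$cccca  a
   13  cc$ccccacbabccaccaa  a
   14  ccaacc$ccccacbabcca  a
   15  ccacbabccaccaacc$cc  c
   16  ccaccaacc$ccccacbab  b
   17  cccacbabccaccaacc$c  c
   18  ccccacbabccaccaacc$  $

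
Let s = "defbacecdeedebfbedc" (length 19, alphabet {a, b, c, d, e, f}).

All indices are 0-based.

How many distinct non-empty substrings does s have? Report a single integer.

sorted suffixes:
  #0 SA[0]=4  'acecdeedebfbedc'
  #1 SA[1]=3  'bacecdeedebfbedc'
  #2 SA[2]=15  'bedc'
  #3 SA[3]=13  'bfbedc'
  #4 SA[4]=18  'c'
  #5 SA[5]=7  'cdeedebfbedc'
  #6 SA[6]=5  'cecdeedebfbedc'
  #7 SA[7]=17  'dc'
  #8 SA[8]=11  'debfbedc'
  #9 SA[9]=8  'deedebfbedc'
  #10 SA[10]=0  'defbacecdeedebfbedc'
  #11 SA[11]=12  'ebfbedc'
  #12 SA[12]=6  'ecdeedebfbedc'
  #13 SA[13]=16  'edc'
  #14 SA[14]=10  'edebfbedc'
  #15 SA[15]=9  'eedebfbedc'
  #16 SA[16]=1  'efbacecdeedebfbedc'
  #17 SA[17]=2  'fbacecdeedebfbedc'
  #18 SA[18]=14  'fbedc'

SA = [4, 3, 15, 13, 18, 7, 5, 17, 11, 8, 0, 12, 6, 16, 10, 9, 1, 2, 14]
i: (SA[i-1],SA[i]) lcp shared
  1: (4,3) 0 ''
  2: (3,15) 1 'b'
  3: (15,13) 1 'b'
  4: (13,18) 0 ''
  5: (18,7) 1 'c'
  6: (7,5) 1 'c'
  7: (5,17) 0 ''
  8: (17,11) 1 'd'
  9: (11,8) 2 'de'
  10: (8,0) 2 'de'
  11: (0,12) 0 ''
  12: (12,6) 1 'e'
  13: (6,16) 1 'e'
  14: (16,10) 2 'ed'
  15: (10,9) 1 'e'
  16: (9,1) 1 'e'
  17: (1,2) 0 ''
  18: (2,14) 2 'fb'

n(n+1)/2 = 19·20/2 = 190
Σ LCP = 0 + 0 + 1 + 1 + 0 + 1 + 1 + 0 + 1 + 2 + 2 + 0 + 1 + 1 + 2 + 1 + 1 + 0 + 2 = 17
distinct = 190 − 17 = 173

173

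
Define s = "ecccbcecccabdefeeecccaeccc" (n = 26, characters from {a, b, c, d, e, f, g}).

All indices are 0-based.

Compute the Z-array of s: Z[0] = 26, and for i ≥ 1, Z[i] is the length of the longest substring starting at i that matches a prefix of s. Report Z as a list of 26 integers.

Z[0]=26
i=1: i≥r, start 0; Z[1]=0
i=2: i≥r, start 0; Z[2]=0
i=3: i≥r, start 0; Z[3]=0
i=4: i≥r, start 0; Z[4]=0
i=5: i≥r, start 0; Z[5]=0
i=6: i≥r, start 0; Z[6]=4 grow→box=[6,10)
i=7: min(r-i=3, Z[1]=0)=0; Z[7]=0
i=8: min(r-i=2, Z[2]=0)=0; Z[8]=0
i=9: min(r-i=1, Z[3]=0)=0; Z[9]=0
i=10: i≥r, start 0; Z[10]=0
i=11: i≥r, start 0; Z[11]=0
i=12: i≥r, start 0; Z[12]=0
i=13: i≥r, start 0; Z[13]=1 grow→box=[13,14)
i=14: i≥r, start 0; Z[14]=0
i=15: i≥r, start 0; Z[15]=1 grow→box=[15,16)
i=16: i≥r, start 0; Z[16]=1 grow→box=[16,17)
i=17: i≥r, start 0; Z[17]=4 grow→box=[17,21)
i=18: min(r-i=3, Z[1]=0)=0; Z[18]=0
i=19: min(r-i=2, Z[2]=0)=0; Z[19]=0
i=20: min(r-i=1, Z[3]=0)=0; Z[20]=0
i=21: i≥r, start 0; Z[21]=0
i=22: i≥r, start 0; Z[22]=4 grow→box=[22,26)
i=23: min(r-i=3, Z[1]=0)=0; Z[23]=0
i=24: min(r-i=2, Z[2]=0)=0; Z[24]=0
i=25: min(r-i=1, Z[3]=0)=0; Z[25]=0

[26, 0, 0, 0, 0, 0, 4, 0, 0, 0, 0, 0, 0, 1, 0, 1, 1, 4, 0, 0, 0, 0, 4, 0, 0, 0]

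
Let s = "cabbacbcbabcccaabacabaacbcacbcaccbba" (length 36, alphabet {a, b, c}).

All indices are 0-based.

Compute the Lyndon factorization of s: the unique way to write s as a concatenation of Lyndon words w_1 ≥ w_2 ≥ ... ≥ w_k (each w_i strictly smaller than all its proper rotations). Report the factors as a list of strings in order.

emit factor 1: 'c' (i=0, period=1)
emit factor 2: 'abbacbcbabccc' (i=1, period=13)
emit factor 3: 'aabacabaacbcacbcaccbb' (i=14, period=21)
emit factor 4: 'a' (i=35, period=1)

["c", "abbacbcbabccc", "aabacabaacbcacbcaccbb", "a"]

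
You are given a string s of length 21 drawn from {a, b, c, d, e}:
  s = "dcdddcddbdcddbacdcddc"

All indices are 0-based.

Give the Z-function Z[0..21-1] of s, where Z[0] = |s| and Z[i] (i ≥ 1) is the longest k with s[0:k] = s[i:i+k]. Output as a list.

Z[0]=21
i=1: fresh scan; Z[1]=0
i=2: fresh scan; Z[2]=1 extend→box=[2,3)
i=3: fresh scan; Z[3]=1 extend→box=[3,4)
i=4: fresh scan; Z[4]=4 extend→box=[4,8)
i=5: min(r-i=3, Z[1]=0)=0; Z[5]=0
i=6: min(r-i=2, Z[2]=1)=1; Z[6]=1
i=7: min(r-i=1, Z[3]=1)=1; Z[7]=1
i=8: fresh scan; Z[8]=0
i=9: fresh scan; Z[9]=4 extend→box=[9,13)
i=10: min(r-i=3, Z[1]=0)=0; Z[10]=0
i=11: min(r-i=2, Z[2]=1)=1; Z[11]=1
i=12: min(r-i=1, Z[3]=1)=1; Z[12]=1
i=13: fresh scan; Z[13]=0
i=14: fresh scan; Z[14]=0
i=15: fresh scan; Z[15]=0
i=16: fresh scan; Z[16]=4 extend→box=[16,20)
i=17: min(r-i=3, Z[1]=0)=0; Z[17]=0
i=18: min(r-i=2, Z[2]=1)=1; Z[18]=1
i=19: min(r-i=1, Z[3]=1)=1; Z[19]=2 extend→box=[19,21)
i=20: min(r-i=1, Z[1]=0)=0; Z[20]=0

[21, 0, 1, 1, 4, 0, 1, 1, 0, 4, 0, 1, 1, 0, 0, 0, 4, 0, 1, 2, 0]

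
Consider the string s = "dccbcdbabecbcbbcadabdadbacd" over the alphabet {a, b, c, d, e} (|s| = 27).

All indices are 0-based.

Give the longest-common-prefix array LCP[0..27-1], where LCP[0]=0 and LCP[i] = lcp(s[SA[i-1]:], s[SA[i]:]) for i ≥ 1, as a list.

[0, 2, 1, 1, 2, 0, 2, 1, 1, 2, 2, 1, 1, 0, 1, 2, 3, 1, 1, 2, 0, 1, 2, 1, 3, 1, 0]

sorted suffixes:
  #0 SA[0]=18  'abdadbacd'
  #1 SA[1]=7  'abecbcbbcadabdadbacd'
  #2 SA[2]=24  'acd'
  #3 SA[3]=16  'adabdadbacd'
  #4 SA[4]=21  'adbacd'
  #5 SA[5]=6  'babecbcbbcadabdadbacd'
  #6 SA[6]=23  'bacd'
  #7 SA[7]=13  'bbcadabdadbacd'
  #8 SA[8]=14  'bcadabdadbacd'
  #9 SA[9]=11  'bcbbcadabdadbacd'
  #10 SA[10]=3  'bcdbabecbcbbcadabdadbacd'
  #11 SA[11]=19  'bdadbacd'
  #12 SA[12]=8  'becbcbbcadabdadbacd'
  #13 SA[13]=15  'cadabdadbacd'
  #14 SA[14]=12  'cbbcadabdadbacd'
  #15 SA[15]=10  'cbcbbcadabdadbacd'
  #16 SA[16]=2  'cbcdbabecbcbbcadabdadbacd'
  #17 SA[17]=1  'ccbcdbabecbcbbcadabdadbacd'
  #18 SA[18]=25  'cd'
  #19 SA[19]=4  'cdbabecbcbbcadabdadbacd'
  #20 SA[20]=26  'd'
  #21 SA[21]=17  'dabdadbacd'
  #22 SA[22]=20  'dadbacd'
  #23 SA[23]=5  'dbabecbcbbcadabdadbacd'
  #24 SA[24]=22  'dbacd'
  #25 SA[25]=0  'dccbcdbabecbcbbcadabdadbacd'
  #26 SA[26]=9  'ecbcbbcadabdadbacd'

SA = [18, 7, 24, 16, 21, 6, 23, 13, 14, 11, 3, 19, 8, 15, 12, 10, 2, 1, 25, 4, 26, 17, 20, 5, 22, 0, 9]
rank  pair      lcp
   1  s[18:],s[7:]  2  'ab'
   2  s[7:],s[24:]  1  'a'
   3  s[24:],s[16:]  1  'a'
   4  s[16:],s[21:]  2  'ad'
   5  s[21:],s[6:]  0  ''
   6  s[6:],s[23:]  2  'ba'
   7  s[23:],s[13:]  1  'b'
   8  s[13:],s[14:]  1  'b'
   9  s[14:],s[11:]  2  'bc'
  10  s[11:],s[3:]  2  'bc'
  11  s[3:],s[19:]  1  'b'
  12  s[19:],s[8:]  1  'b'
  13  s[8:],s[15:]  0  ''
  14  s[15:],s[12:]  1  'c'
  15  s[12:],s[10:]  2  'cb'
  16  s[10:],s[2:]  3  'cbc'
  17  s[2:],s[1:]  1  'c'
  18  s[1:],s[25:]  1  'c'
  19  s[25:],s[4:]  2  'cd'
  20  s[4:],s[26:]  0  ''
  21  s[26:],s[17:]  1  'd'
  22  s[17:],s[20:]  2  'da'
  23  s[20:],s[5:]  1  'd'
  24  s[5:],s[22:]  3  'dba'
  25  s[22:],s[0:]  1  'd'
  26  s[0:],s[9:]  0  ''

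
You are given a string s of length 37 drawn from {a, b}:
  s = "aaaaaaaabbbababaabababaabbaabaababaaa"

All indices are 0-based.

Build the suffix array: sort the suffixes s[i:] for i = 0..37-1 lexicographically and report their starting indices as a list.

[36, 35, 34, 0, 1, 2, 3, 4, 5, 26, 29, 15, 22, 6, 32, 27, 13, 20, 30, 11, 18, 16, 23, 7, 33, 25, 28, 14, 21, 31, 12, 19, 10, 17, 24, 9, 8]

rank→(start, suffix):
  0 → (36, 'a')
  1 → (35, 'aa')
  2 → (34, 'aaa')
  3 → (0, 'aaaaaaaabbbababaabababaabbaabaababaaa')
  4 → (1, 'aaaaaaabbbababaabababaabbaabaababaaa')
  5 → (2, 'aaaaaabbbababaabababaabbaabaababaaa')
  6 → (3, 'aaaaabbbababaabababaabbaabaababaaa')
  7 → (4, 'aaaabbbababaabababaabbaabaababaaa')
  8 → (5, 'aaabbbababaabababaabbaabaababaaa')
  9 → (26, 'aabaababaaa')
  10 → (29, 'aababaaa')
  11 → (15, 'aabababaabbaabaababaaa')
  12 → (22, 'aabbaabaababaaa')
  13 → (6, 'aabbbababaabababaabbaabaababaaa')
  14 → (32, 'abaaa')
  15 → (27, 'abaababaaa')
  16 → (13, 'abaabababaabbaabaababaaa')
  17 → (20, 'abaabbaabaababaaa')
  18 → (30, 'ababaaa')
  19 → (11, 'ababaabababaabbaabaababaaa')
  20 → (18, 'ababaabbaabaababaaa')
  21 → (16, 'abababaabbaabaababaaa')
  22 → (23, 'abbaabaababaaa')
  23 → (7, 'abbbababaabababaabbaabaababaaa')
  24 → (33, 'baaa')
  25 → (25, 'baabaababaaa')
  26 → (28, 'baababaaa')
  27 → (14, 'baabababaabbaabaababaaa')
  28 → (21, 'baabbaabaababaaa')
  29 → (31, 'babaaa')
  30 → (12, 'babaabababaabbaabaababaaa')
  31 → (19, 'babaabbaabaababaaa')
  32 → (10, 'bababaabababaabbaabaababaaa')
  33 → (17, 'bababaabbaabaababaaa')
  34 → (24, 'bbaabaababaaa')
  35 → (9, 'bbababaabababaabbaabaababaaa')
  36 → (8, 'bbbababaabababaabbaabaababaaa')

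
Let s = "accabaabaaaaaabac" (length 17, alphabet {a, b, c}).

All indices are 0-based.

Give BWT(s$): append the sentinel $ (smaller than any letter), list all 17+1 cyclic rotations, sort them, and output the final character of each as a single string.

rank  rotation            last
    0  $accabaabaaaaaabac  c
    1  aaaaaabac$accabaab  b
    2  aaaaabac$accabaaba  a
    3  aaaabac$accabaabaa  a
    4  aaabac$accabaabaaa  a
    5  aabaaaaaabac$accab  b
    6  aabac$accabaabaaaa  a
    7  abaaaaaabac$accaba  a
    8  abaabaaaaaabac$acc  c
    9  abac$accabaabaaaaa  a
   10  ac$accabaabaaaaaab  b
   11  accabaabaaaaaabac$  $
   12  baaaaaabac$accabaa  a
   13  baabaaaaaabac$acca  a
   14  bac$accabaabaaaaaa  a
   15  c$accabaabaaaaaaba  a
   16  cabaabaaaaaabac$ac  c
   17  ccabaabaaaaaabac$a  a

cbaaabaacab$aaaaca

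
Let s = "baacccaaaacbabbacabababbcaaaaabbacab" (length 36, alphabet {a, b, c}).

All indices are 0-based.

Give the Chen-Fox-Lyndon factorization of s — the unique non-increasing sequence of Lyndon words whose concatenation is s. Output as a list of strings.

["b", "aaccc", "aaaacbabbacabababbc", "aaaaabbacab"]

emit factor 1: 'b' (i=0, period=1)
emit factor 2: 'aaccc' (i=1, period=5)
emit factor 3: 'aaaacbabbacabababbc' (i=6, period=19)
emit factor 4: 'aaaaabbacab' (i=25, period=11)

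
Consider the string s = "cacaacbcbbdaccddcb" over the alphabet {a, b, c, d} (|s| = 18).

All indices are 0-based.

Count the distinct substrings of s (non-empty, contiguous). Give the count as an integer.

152

rank→(start, suffix):
  0 → (3, 'aacbcbbdaccddcb')
  1 → (1, 'acaacbcbbdaccddcb')
  2 → (4, 'acbcbbdaccddcb')
  3 → (11, 'accddcb')
  4 → (17, 'b')
  5 → (8, 'bbdaccddcb')
  6 → (6, 'bcbbdaccddcb')
  7 → (9, 'bdaccddcb')
  8 → (2, 'caacbcbbdaccddcb')
  9 → (0, 'cacaacbcbbdaccddcb')
  10 → (16, 'cb')
  11 → (7, 'cbbdaccddcb')
  12 → (5, 'cbcbbdaccddcb')
  13 → (12, 'ccddcb')
  14 → (13, 'cddcb')
  15 → (10, 'daccddcb')
  16 → (15, 'dcb')
  17 → (14, 'ddcb')

SA = [3, 1, 4, 11, 17, 8, 6, 9, 2, 0, 16, 7, 5, 12, 13, 10, 15, 14]
[i] adj suffixes → lcp
  [1] 3/1 → 1 ('a')
  [2] 1/4 → 2 ('ac')
  [3] 4/11 → 2 ('ac')
  [4] 11/17 → 0 ('')
  [5] 17/8 → 1 ('b')
  [6] 8/6 → 1 ('b')
  [7] 6/9 → 1 ('b')
  [8] 9/2 → 0 ('')
  [9] 2/0 → 2 ('ca')
  [10] 0/16 → 1 ('c')
  [11] 16/7 → 2 ('cb')
  [12] 7/5 → 2 ('cb')
  [13] 5/12 → 1 ('c')
  [14] 12/13 → 1 ('c')
  [15] 13/10 → 0 ('')
  [16] 10/15 → 1 ('d')
  [17] 15/14 → 1 ('d')

n(n+1)/2 = 18·19/2 = 171
Σ LCP = 0 + 1 + 2 + 2 + 0 + 1 + 1 + 1 + 0 + 2 + 1 + 2 + 2 + 1 + 1 + 0 + 1 + 1 = 19
distinct = 171 − 19 = 152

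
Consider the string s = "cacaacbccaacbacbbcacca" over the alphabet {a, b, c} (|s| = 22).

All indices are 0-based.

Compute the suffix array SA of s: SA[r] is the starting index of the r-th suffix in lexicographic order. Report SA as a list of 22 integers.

[21, 9, 3, 1, 10, 13, 4, 18, 12, 15, 16, 6, 20, 8, 2, 0, 17, 11, 14, 5, 19, 7]

rank | idx | suffix
   0 |  21 | a
   1 |   9 | aacbacbbcacca
   2 |   3 | aacbccaacbacbbcacca
   3 |   1 | acaacbccaacbacbbcacca
   4 |  10 | acbacbbcacca
   5 |  13 | acbbcacca
   6 |   4 | acbccaacbacbbcacca
   7 |  18 | acca
   8 |  12 | bacbbcacca
   9 |  15 | bbcacca
  10 |  16 | bcacca
  11 |   6 | bccaacbacbbcacca
  12 |  20 | ca
  13 |   8 | caacbacbbcacca
  14 |   2 | caacbccaacbacbbcacca
  15 |   0 | cacaacbccaacbacbbcacca
  16 |  17 | cacca
  17 |  11 | cbacbbcacca
  18 |  14 | cbbcacca
  19 |   5 | cbccaacbacbbcacca
  20 |  19 | cca
  21 |   7 | ccaacbacbbcacca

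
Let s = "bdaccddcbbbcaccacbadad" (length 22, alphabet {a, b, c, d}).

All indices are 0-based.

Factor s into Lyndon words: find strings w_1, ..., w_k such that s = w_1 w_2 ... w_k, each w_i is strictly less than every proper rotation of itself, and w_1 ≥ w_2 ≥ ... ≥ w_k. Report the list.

["bd", "accddcbbbc", "acc", "acbadad"]

emit factor 1: 'bd' (i=0, period=2)
emit factor 2: 'accddcbbbc' (i=2, period=10)
emit factor 3: 'acc' (i=12, period=3)
emit factor 4: 'acbadad' (i=15, period=7)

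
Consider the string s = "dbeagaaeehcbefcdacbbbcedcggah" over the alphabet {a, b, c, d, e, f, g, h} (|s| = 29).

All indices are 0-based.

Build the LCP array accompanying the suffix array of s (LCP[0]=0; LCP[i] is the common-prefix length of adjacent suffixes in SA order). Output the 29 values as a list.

[0, 1, 1, 1, 1, 0, 2, 1, 1, 2, 0, 2, 1, 1, 1, 0, 1, 1, 0, 1, 1, 1, 1, 0, 0, 2, 1, 0, 1]

rank | idx | suffix
   0 |   5 | aaeehcbefcdacbbbcedcggah
   1 |  16 | acbbbcedcggah
   2 |   6 | aeehcbefcdacbbbcedcggah
   3 |   3 | agaaeehcbefcdacbbbcedcggah
   4 |  27 | ah
   5 |  18 | bbbcedcggah
   6 |  19 | bbcedcggah
   7 |  20 | bcedcggah
   8 |   1 | beagaaeehcbefcdacbbbcedcggah
   9 |  11 | befcdacbbbcedcggah
  10 |  17 | cbbbcedcggah
  11 |  10 | cbefcdacbbbcedcggah
  12 |  14 | cdacbbbcedcggah
  13 |  21 | cedcggah
  14 |  24 | cggah
  15 |  15 | dacbbbcedcggah
  16 |   0 | dbeagaaeehcbefcdacbbbcedcggah
  17 |  23 | dcggah
  18 |   2 | eagaaeehcbefcdacbbbcedcggah
  19 |  22 | edcggah
  20 |   7 | eehcbefcdacbbbcedcggah
  21 |  12 | efcdacbbbcedcggah
  22 |   8 | ehcbefcdacbbbcedcggah
  23 |  13 | fcdacbbbcedcggah
  24 |   4 | gaaeehcbefcdacbbbcedcggah
  25 |  26 | gah
  26 |  25 | ggah
  27 |  28 | h
  28 |   9 | hcbefcdacbbbcedcggah

SA = [5, 16, 6, 3, 27, 18, 19, 20, 1, 11, 17, 10, 14, 21, 24, 15, 0, 23, 2, 22, 7, 12, 8, 13, 4, 26, 25, 28, 9]
rank  pair      lcp
   1  s[5:],s[16:]  1  'a'
   2  s[16:],s[6:]  1  'a'
   3  s[6:],s[3:]  1  'a'
   4  s[3:],s[27:]  1  'a'
   5  s[27:],s[18:]  0  ''
   6  s[18:],s[19:]  2  'bb'
   7  s[19:],s[20:]  1  'b'
   8  s[20:],s[1:]  1  'b'
   9  s[1:],s[11:]  2  'be'
  10  s[11:],s[17:]  0  ''
  11  s[17:],s[10:]  2  'cb'
  12  s[10:],s[14:]  1  'c'
  13  s[14:],s[21:]  1  'c'
  14  s[21:],s[24:]  1  'c'
  15  s[24:],s[15:]  0  ''
  16  s[15:],s[0:]  1  'd'
  17  s[0:],s[23:]  1  'd'
  18  s[23:],s[2:]  0  ''
  19  s[2:],s[22:]  1  'e'
  20  s[22:],s[7:]  1  'e'
  21  s[7:],s[12:]  1  'e'
  22  s[12:],s[8:]  1  'e'
  23  s[8:],s[13:]  0  ''
  24  s[13:],s[4:]  0  ''
  25  s[4:],s[26:]  2  'ga'
  26  s[26:],s[25:]  1  'g'
  27  s[25:],s[28:]  0  ''
  28  s[28:],s[9:]  1  'h'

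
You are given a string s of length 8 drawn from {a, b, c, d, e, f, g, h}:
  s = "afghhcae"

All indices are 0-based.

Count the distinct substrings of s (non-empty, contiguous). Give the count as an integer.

rank | idx | suffix
   0 |   6 | ae
   1 |   0 | afghhcae
   2 |   5 | cae
   3 |   7 | e
   4 |   1 | fghhcae
   5 |   2 | ghhcae
   6 |   4 | hcae
   7 |   3 | hhcae

SA = [6, 0, 5, 7, 1, 2, 4, 3]
rank  pair      lcp
   1  s[6:],s[0:]  1  'a'
   2  s[0:],s[5:]  0  ''
   3  s[5:],s[7:]  0  ''
   4  s[7:],s[1:]  0  ''
   5  s[1:],s[2:]  0  ''
   6  s[2:],s[4:]  0  ''
   7  s[4:],s[3:]  1  'h'

n(n+1)/2 = 8·9/2 = 36
Σ LCP = 0 + 1 + 0 + 0 + 0 + 0 + 0 + 1 = 2
distinct = 36 − 2 = 34

34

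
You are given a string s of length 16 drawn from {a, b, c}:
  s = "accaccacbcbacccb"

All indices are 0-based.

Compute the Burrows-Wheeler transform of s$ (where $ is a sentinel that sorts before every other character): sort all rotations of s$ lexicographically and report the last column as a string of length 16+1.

bcc$bccccccbaaaca

rank  rotation           last
    0  $accaccacbcbacccb  b
    1  acbcbacccb$accacc  c
    2  accacbcbacccb$acc  c
    3  accaccacbcbacccb$  $
    4  acccb$accaccacbcb  b
    5  b$accaccacbcbaccc  c
    6  bacccb$accaccacbc  c
    7  bcbacccb$accaccac  c
    8  cacbcbacccb$accac  c
    9  caccacbcbacccb$ac  c
   10  cb$accaccacbcbacc  c
   11  cbacccb$accaccacb  b
   12  cbcbacccb$accacca  a
   13  ccacbcbacccb$acca  a
   14  ccaccacbcbacccb$a  a
   15  ccb$accaccacbcbac  c
   16  cccb$accaccacbcba  a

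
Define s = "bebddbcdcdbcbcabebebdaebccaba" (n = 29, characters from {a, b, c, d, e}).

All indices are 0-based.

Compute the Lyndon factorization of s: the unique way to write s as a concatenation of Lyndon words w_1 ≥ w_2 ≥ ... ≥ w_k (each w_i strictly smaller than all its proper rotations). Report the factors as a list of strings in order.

emit factor 1: 'be' (i=0, period=2)
emit factor 2: 'bdd' (i=2, period=3)
emit factor 3: 'bcdcd' (i=5, period=5)
emit factor 4: 'bc' (i=10, period=2)
emit factor 5: 'bc' (i=12, period=2)
emit factor 6: 'abebebdaebcc' (i=14, period=12)
emit factor 7: 'ab' (i=26, period=2)
emit factor 8: 'a' (i=28, period=1)

["be", "bdd", "bcdcd", "bc", "bc", "abebebdaebcc", "ab", "a"]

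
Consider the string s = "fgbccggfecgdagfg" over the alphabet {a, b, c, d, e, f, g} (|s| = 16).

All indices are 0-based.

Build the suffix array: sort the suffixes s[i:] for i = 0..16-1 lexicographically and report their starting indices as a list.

rank | idx | suffix
   0 |  12 | agfg
   1 |   2 | bccggfecgdagfg
   2 |   3 | ccggfecgdagfg
   3 |   9 | cgdagfg
   4 |   4 | cggfecgdagfg
   5 |  11 | dagfg
   6 |   8 | ecgdagfg
   7 |   7 | fecgdagfg
   8 |  14 | fg
   9 |   0 | fgbccggfecgdagfg
  10 |  15 | g
  11 |   1 | gbccggfecgdagfg
  12 |  10 | gdagfg
  13 |   6 | gfecgdagfg
  14 |  13 | gfg
  15 |   5 | ggfecgdagfg

[12, 2, 3, 9, 4, 11, 8, 7, 14, 0, 15, 1, 10, 6, 13, 5]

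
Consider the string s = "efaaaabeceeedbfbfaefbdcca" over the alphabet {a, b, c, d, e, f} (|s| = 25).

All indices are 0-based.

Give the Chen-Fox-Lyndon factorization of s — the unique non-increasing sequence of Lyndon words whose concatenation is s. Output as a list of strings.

["ef", "aaaabeceeedbfbfaefbdcc", "a"]

emit factor 1: 'ef' (i=0, period=2)
emit factor 2: 'aaaabeceeedbfbfaefbdcc' (i=2, period=22)
emit factor 3: 'a' (i=24, period=1)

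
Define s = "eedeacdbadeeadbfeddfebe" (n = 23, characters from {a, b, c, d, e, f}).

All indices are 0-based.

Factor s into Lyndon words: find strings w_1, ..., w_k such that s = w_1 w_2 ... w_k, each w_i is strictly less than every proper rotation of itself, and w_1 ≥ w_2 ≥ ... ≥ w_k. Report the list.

emit factor 1: 'e' (i=0, period=1)
emit factor 2: 'e' (i=1, period=1)
emit factor 3: 'de' (i=2, period=2)
emit factor 4: 'acdbadeeadbfeddfebe' (i=4, period=19)

["e", "e", "de", "acdbadeeadbfeddfebe"]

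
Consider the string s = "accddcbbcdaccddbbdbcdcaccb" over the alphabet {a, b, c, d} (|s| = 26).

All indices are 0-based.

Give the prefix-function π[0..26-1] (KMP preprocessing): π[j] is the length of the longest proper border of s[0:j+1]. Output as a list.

π[0] = 0
j=1 s[j]='c': π[1]=0 (border '')
j=2 s[j]='c': π[2]=0 (border '')
j=3 s[j]='d': π[3]=0 (border '')
j=4 s[j]='d': π[4]=0 (border '')
j=5 s[j]='c': π[5]=0 (border '')
j=6 s[j]='b': π[6]=0 (border '')
j=7 s[j]='b': π[7]=0 (border '')
j=8 s[j]='c': π[8]=0 (border '')
j=9 s[j]='d': π[9]=0 (border '')
j=10 s[j]='a': π[10]=1 (border 'a')
j=11 s[j]='c': π[11]=2 (border 'ac')
j=12 s[j]='c': π[12]=3 (border 'acc')
j=13 s[j]='d': π[13]=4 (border 'accd')
j=14 s[j]='d': π[14]=5 (border 'accdd')
j=15 s[j]='b': k: 5→0; π[15]=0 (border '')
j=16 s[j]='b': π[16]=0 (border '')
j=17 s[j]='d': π[17]=0 (border '')
j=18 s[j]='b': π[18]=0 (border '')
j=19 s[j]='c': π[19]=0 (border '')
j=20 s[j]='d': π[20]=0 (border '')
j=21 s[j]='c': π[21]=0 (border '')
j=22 s[j]='a': π[22]=1 (border 'a')
j=23 s[j]='c': π[23]=2 (border 'ac')
j=24 s[j]='c': π[24]=3 (border 'acc')
j=25 s[j]='b': k: 3→0; π[25]=0 (border '')

[0, 0, 0, 0, 0, 0, 0, 0, 0, 0, 1, 2, 3, 4, 5, 0, 0, 0, 0, 0, 0, 0, 1, 2, 3, 0]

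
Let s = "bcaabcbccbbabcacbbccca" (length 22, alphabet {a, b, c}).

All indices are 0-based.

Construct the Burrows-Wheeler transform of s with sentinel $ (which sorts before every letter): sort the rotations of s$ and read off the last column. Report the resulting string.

accbacbcc$aacbcbbcabcbb

rank  rotation                 last
    0  $bcaabcbccbbabcacbbccca  a
    1  a$bcaabcbccbbabcacbbccc  c
    2  aabcbccbbabcacbbccca$bc  c
    3  abcacbbccca$bcaabcbccbb  b
    4  abcbccbbabcacbbccca$bca  a
    5  acbbccca$bcaabcbccbbabc  c
    6  babcacbbccca$bcaabcbccb  b
    7  bbabcacbbccca$bcaabcbcc  c
    8  bbccca$bcaabcbccbbabcac  c
    9  bcaabcbccbbabcacbbccca$  $
   10  bcacbbccca$bcaabcbccbba  a
   11  bcbccbbabcacbbccca$bcaa  a
   12  bccbbabcacbbccca$bcaabc  c
   13  bccca$bcaabcbccbbabcacb  b
   14  ca$bcaabcbccbbabcacbbcc  c
   15  caabcbccbbabcacbbccca$b  b
   16  cacbbccca$bcaabcbccbbab  b
   17  cbbabcacbbccca$bcaabcbc  c
   18  cbbccca$bcaabcbccbbabca  a
   19  cbccbbabcacbbccca$bcaab  b
   20  cca$bcaabcbccbbabcacbbc  c
   21  ccbbabcacbbccca$bcaabcb  b
   22  ccca$bcaabcbccbbabcacbb  b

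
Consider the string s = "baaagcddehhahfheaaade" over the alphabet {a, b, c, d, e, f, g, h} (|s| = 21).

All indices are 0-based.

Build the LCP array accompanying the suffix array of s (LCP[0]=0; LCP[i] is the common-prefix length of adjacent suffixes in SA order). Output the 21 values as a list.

rank→(start, suffix):
  0 → (16, 'aaade')
  1 → (1, 'aaagcddehhahfheaaade')
  2 → (17, 'aade')
  3 → (2, 'aagcddehhahfheaaade')
  4 → (18, 'ade')
  5 → (3, 'agcddehhahfheaaade')
  6 → (11, 'ahfheaaade')
  7 → (0, 'baaagcddehhahfheaaade')
  8 → (5, 'cddehhahfheaaade')
  9 → (6, 'ddehhahfheaaade')
  10 → (19, 'de')
  11 → (7, 'dehhahfheaaade')
  12 → (20, 'e')
  13 → (15, 'eaaade')
  14 → (8, 'ehhahfheaaade')
  15 → (13, 'fheaaade')
  16 → (4, 'gcddehhahfheaaade')
  17 → (10, 'hahfheaaade')
  18 → (14, 'heaaade')
  19 → (12, 'hfheaaade')
  20 → (9, 'hhahfheaaade')

SA = [16, 1, 17, 2, 18, 3, 11, 0, 5, 6, 19, 7, 20, 15, 8, 13, 4, 10, 14, 12, 9]
rank  pair      lcp
   1  s[16:],s[1:]  3  'aaa'
   2  s[1:],s[17:]  2  'aa'
   3  s[17:],s[2:]  2  'aa'
   4  s[2:],s[18:]  1  'a'
   5  s[18:],s[3:]  1  'a'
   6  s[3:],s[11:]  1  'a'
   7  s[11:],s[0:]  0  ''
   8  s[0:],s[5:]  0  ''
   9  s[5:],s[6:]  0  ''
  10  s[6:],s[19:]  1  'd'
  11  s[19:],s[7:]  2  'de'
  12  s[7:],s[20:]  0  ''
  13  s[20:],s[15:]  1  'e'
  14  s[15:],s[8:]  1  'e'
  15  s[8:],s[13:]  0  ''
  16  s[13:],s[4:]  0  ''
  17  s[4:],s[10:]  0  ''
  18  s[10:],s[14:]  1  'h'
  19  s[14:],s[12:]  1  'h'
  20  s[12:],s[9:]  1  'h'

[0, 3, 2, 2, 1, 1, 1, 0, 0, 0, 1, 2, 0, 1, 1, 0, 0, 0, 1, 1, 1]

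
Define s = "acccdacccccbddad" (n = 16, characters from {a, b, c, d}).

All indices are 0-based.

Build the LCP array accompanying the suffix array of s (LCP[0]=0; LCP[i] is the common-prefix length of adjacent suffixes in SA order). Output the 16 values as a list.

[0, 4, 1, 0, 0, 1, 2, 3, 4, 3, 2, 1, 0, 1, 2, 1]

rank→(start, suffix):
  0 → (5, 'acccccbddad')
  1 → (0, 'acccdacccccbddad')
  2 → (14, 'ad')
  3 → (11, 'bddad')
  4 → (10, 'cbddad')
  5 → (9, 'ccbddad')
  6 → (8, 'cccbddad')
  7 → (7, 'ccccbddad')
  8 → (6, 'cccccbddad')
  9 → (1, 'cccdacccccbddad')
  10 → (2, 'ccdacccccbddad')
  11 → (3, 'cdacccccbddad')
  12 → (15, 'd')
  13 → (4, 'dacccccbddad')
  14 → (13, 'dad')
  15 → (12, 'ddad')

SA = [5, 0, 14, 11, 10, 9, 8, 7, 6, 1, 2, 3, 15, 4, 13, 12]
rank  pair      lcp
   1  s[5:],s[0:]  4  'accc'
   2  s[0:],s[14:]  1  'a'
   3  s[14:],s[11:]  0  ''
   4  s[11:],s[10:]  0  ''
   5  s[10:],s[9:]  1  'c'
   6  s[9:],s[8:]  2  'cc'
   7  s[8:],s[7:]  3  'ccc'
   8  s[7:],s[6:]  4  'cccc'
   9  s[6:],s[1:]  3  'ccc'
  10  s[1:],s[2:]  2  'cc'
  11  s[2:],s[3:]  1  'c'
  12  s[3:],s[15:]  0  ''
  13  s[15:],s[4:]  1  'd'
  14  s[4:],s[13:]  2  'da'
  15  s[13:],s[12:]  1  'd'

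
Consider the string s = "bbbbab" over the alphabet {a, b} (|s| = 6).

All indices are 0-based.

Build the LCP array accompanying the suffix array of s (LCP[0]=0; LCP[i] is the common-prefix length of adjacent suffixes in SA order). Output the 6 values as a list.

rank→(start, suffix):
  0 → (4, 'ab')
  1 → (5, 'b')
  2 → (3, 'bab')
  3 → (2, 'bbab')
  4 → (1, 'bbbab')
  5 → (0, 'bbbbab')

SA = [4, 5, 3, 2, 1, 0]
[i] adj suffixes → lcp
  [1] 4/5 → 0 ('')
  [2] 5/3 → 1 ('b')
  [3] 3/2 → 1 ('b')
  [4] 2/1 → 2 ('bb')
  [5] 1/0 → 3 ('bbb')

[0, 0, 1, 1, 2, 3]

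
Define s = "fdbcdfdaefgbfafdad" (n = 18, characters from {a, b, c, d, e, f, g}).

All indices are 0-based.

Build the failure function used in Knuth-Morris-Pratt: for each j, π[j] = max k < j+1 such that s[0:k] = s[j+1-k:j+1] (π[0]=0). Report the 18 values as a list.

π[0] = 0
j=1 s[j]='d': π[1]=0 (border '')
j=2 s[j]='b': π[2]=0 (border '')
j=3 s[j]='c': π[3]=0 (border '')
j=4 s[j]='d': π[4]=0 (border '')
j=5 s[j]='f': π[5]=1 (border 'f')
j=6 s[j]='d': π[6]=2 (border 'fd')
j=7 s[j]='a': k: 2→0; π[7]=0 (border '')
j=8 s[j]='e': π[8]=0 (border '')
j=9 s[j]='f': π[9]=1 (border 'f')
j=10 s[j]='g': k: 1→0; π[10]=0 (border '')
j=11 s[j]='b': π[11]=0 (border '')
j=12 s[j]='f': π[12]=1 (border 'f')
j=13 s[j]='a': k: 1→0; π[13]=0 (border '')
j=14 s[j]='f': π[14]=1 (border 'f')
j=15 s[j]='d': π[15]=2 (border 'fd')
j=16 s[j]='a': k: 2→0; π[16]=0 (border '')
j=17 s[j]='d': π[17]=0 (border '')

[0, 0, 0, 0, 0, 1, 2, 0, 0, 1, 0, 0, 1, 0, 1, 2, 0, 0]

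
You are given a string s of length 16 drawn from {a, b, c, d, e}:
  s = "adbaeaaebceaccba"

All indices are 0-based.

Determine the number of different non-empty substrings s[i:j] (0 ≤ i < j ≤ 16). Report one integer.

rank | idx | suffix
   0 |  15 | a
   1 |   5 | aaebceaccba
   2 |  11 | accba
   3 |   0 | adbaeaaebceaccba
   4 |   3 | aeaaebceaccba
   5 |   6 | aebceaccba
   6 |  14 | ba
   7 |   2 | baeaaebceaccba
   8 |   8 | bceaccba
   9 |  13 | cba
  10 |  12 | ccba
  11 |   9 | ceaccba
  12 |   1 | dbaeaaebceaccba
  13 |   4 | eaaebceaccba
  14 |  10 | eaccba
  15 |   7 | ebceaccba

SA = [15, 5, 11, 0, 3, 6, 14, 2, 8, 13, 12, 9, 1, 4, 10, 7]
[i] adj suffixes → lcp
  [1] 15/5 → 1 ('a')
  [2] 5/11 → 1 ('a')
  [3] 11/0 → 1 ('a')
  [4] 0/3 → 1 ('a')
  [5] 3/6 → 2 ('ae')
  [6] 6/14 → 0 ('')
  [7] 14/2 → 2 ('ba')
  [8] 2/8 → 1 ('b')
  [9] 8/13 → 0 ('')
  [10] 13/12 → 1 ('c')
  [11] 12/9 → 1 ('c')
  [12] 9/1 → 0 ('')
  [13] 1/4 → 0 ('')
  [14] 4/10 → 2 ('ea')
  [15] 10/7 → 1 ('e')

n(n+1)/2 = 16·17/2 = 136
Σ LCP = 0 + 1 + 1 + 1 + 1 + 2 + 0 + 2 + 1 + 0 + 1 + 1 + 0 + 0 + 2 + 1 = 14
distinct = 136 − 14 = 122

122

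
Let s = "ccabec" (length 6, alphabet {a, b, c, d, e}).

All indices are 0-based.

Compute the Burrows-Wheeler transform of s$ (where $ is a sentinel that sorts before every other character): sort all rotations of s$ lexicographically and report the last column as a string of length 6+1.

rank  rotation last
    0  $ccabec  c
    1  abec$cc  c
    2  bec$cca  a
    3  c$ccabe  e
    4  cabec$c  c
    5  ccabec$  $
    6  ec$ccab  b

ccaec$b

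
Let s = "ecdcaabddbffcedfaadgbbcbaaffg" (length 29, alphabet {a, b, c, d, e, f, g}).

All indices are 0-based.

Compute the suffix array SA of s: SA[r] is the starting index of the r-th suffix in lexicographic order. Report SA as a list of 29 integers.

rank→(start, suffix):
  0 → (4, 'aabddbffcedfaadgbbcbaaffg')
  1 → (16, 'aadgbbcbaaffg')
  2 → (24, 'aaffg')
  3 → (5, 'abddbffcedfaadgbbcbaaffg')
  4 → (17, 'adgbbcbaaffg')
  5 → (25, 'affg')
  6 → (23, 'baaffg')
  7 → (20, 'bbcbaaffg')
  8 → (21, 'bcbaaffg')
  9 → (6, 'bddbffcedfaadgbbcbaaffg')
  10 → (9, 'bffcedfaadgbbcbaaffg')
  11 → (3, 'caabddbffcedfaadgbbcbaaffg')
  12 → (22, 'cbaaffg')
  13 → (1, 'cdcaabddbffcedfaadgbbcbaaffg')
  14 → (12, 'cedfaadgbbcbaaffg')
  15 → (8, 'dbffcedfaadgbbcbaaffg')
  16 → (2, 'dcaabddbffcedfaadgbbcbaaffg')
  17 → (7, 'ddbffcedfaadgbbcbaaffg')
  18 → (14, 'dfaadgbbcbaaffg')
  19 → (18, 'dgbbcbaaffg')
  20 → (0, 'ecdcaabddbffcedfaadgbbcbaaffg')
  21 → (13, 'edfaadgbbcbaaffg')
  22 → (15, 'faadgbbcbaaffg')
  23 → (11, 'fcedfaadgbbcbaaffg')
  24 → (10, 'ffcedfaadgbbcbaaffg')
  25 → (26, 'ffg')
  26 → (27, 'fg')
  27 → (28, 'g')
  28 → (19, 'gbbcbaaffg')

[4, 16, 24, 5, 17, 25, 23, 20, 21, 6, 9, 3, 22, 1, 12, 8, 2, 7, 14, 18, 0, 13, 15, 11, 10, 26, 27, 28, 19]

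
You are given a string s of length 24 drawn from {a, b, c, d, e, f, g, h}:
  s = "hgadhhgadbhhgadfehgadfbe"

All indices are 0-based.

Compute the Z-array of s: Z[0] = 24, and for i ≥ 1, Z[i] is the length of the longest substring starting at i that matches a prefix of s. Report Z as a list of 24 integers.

[24, 0, 0, 0, 1, 4, 0, 0, 0, 0, 1, 4, 0, 0, 0, 0, 0, 4, 0, 0, 0, 0, 0, 0]

Z[0]=24
i=1: i≥r, start 0; Z[1]=0
i=2: i≥r, start 0; Z[2]=0
i=3: i≥r, start 0; Z[3]=0
i=4: i≥r, start 0; Z[4]=1 scan→box=[4,5)
i=5: i≥r, start 0; Z[5]=4 scan→box=[5,9)
i=6: min(r-i=3, Z[1]=0)=0; Z[6]=0
i=7: min(r-i=2, Z[2]=0)=0; Z[7]=0
i=8: min(r-i=1, Z[3]=0)=0; Z[8]=0
i=9: i≥r, start 0; Z[9]=0
i=10: i≥r, start 0; Z[10]=1 scan→box=[10,11)
i=11: i≥r, start 0; Z[11]=4 scan→box=[11,15)
i=12: min(r-i=3, Z[1]=0)=0; Z[12]=0
i=13: min(r-i=2, Z[2]=0)=0; Z[13]=0
i=14: min(r-i=1, Z[3]=0)=0; Z[14]=0
i=15: i≥r, start 0; Z[15]=0
i=16: i≥r, start 0; Z[16]=0
i=17: i≥r, start 0; Z[17]=4 scan→box=[17,21)
i=18: min(r-i=3, Z[1]=0)=0; Z[18]=0
i=19: min(r-i=2, Z[2]=0)=0; Z[19]=0
i=20: min(r-i=1, Z[3]=0)=0; Z[20]=0
i=21: i≥r, start 0; Z[21]=0
i=22: i≥r, start 0; Z[22]=0
i=23: i≥r, start 0; Z[23]=0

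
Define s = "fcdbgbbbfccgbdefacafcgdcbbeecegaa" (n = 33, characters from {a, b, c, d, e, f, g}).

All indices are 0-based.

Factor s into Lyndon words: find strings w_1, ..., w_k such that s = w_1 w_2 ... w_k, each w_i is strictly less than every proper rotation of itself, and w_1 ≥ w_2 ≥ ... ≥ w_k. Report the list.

emit factor 1: 'f' (i=0, period=1)
emit factor 2: 'cd' (i=1, period=2)
emit factor 3: 'bg' (i=3, period=2)
emit factor 4: 'bbbfccgbdef' (i=5, period=11)
emit factor 5: 'acafcgdcbbeeceg' (i=16, period=15)
emit factor 6: 'a' (i=31, period=1)
emit factor 7: 'a' (i=32, period=1)

["f", "cd", "bg", "bbbfccgbdef", "acafcgdcbbeeceg", "a", "a"]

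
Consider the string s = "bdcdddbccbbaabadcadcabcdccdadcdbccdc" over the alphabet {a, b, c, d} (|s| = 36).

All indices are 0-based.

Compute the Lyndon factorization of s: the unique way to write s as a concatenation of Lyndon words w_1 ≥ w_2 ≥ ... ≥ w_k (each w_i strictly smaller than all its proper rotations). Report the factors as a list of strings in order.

["bdcddd", "bcc", "b", "b", "aabadcadcabcdccdadcdbccdc"]

emit factor 1: 'bdcddd' (i=0, period=6)
emit factor 2: 'bcc' (i=6, period=3)
emit factor 3: 'b' (i=9, period=1)
emit factor 4: 'b' (i=10, period=1)
emit factor 5: 'aabadcadcabcdccdadcdbccdc' (i=11, period=25)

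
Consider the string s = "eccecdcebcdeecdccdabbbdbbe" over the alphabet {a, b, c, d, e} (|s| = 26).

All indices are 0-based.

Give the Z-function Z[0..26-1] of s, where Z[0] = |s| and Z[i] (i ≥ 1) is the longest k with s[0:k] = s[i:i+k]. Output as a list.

[26, 0, 0, 2, 0, 0, 0, 1, 0, 0, 0, 1, 2, 0, 0, 0, 0, 0, 0, 0, 0, 0, 0, 0, 0, 1]

Z[0]=26
i=1: i≥r, start 0; Z[1]=0
i=2: i≥r, start 0; Z[2]=0
i=3: i≥r, start 0; Z[3]=2 grow→box=[3,5)
i=4: min(r-i=1, Z[1]=0)=0; Z[4]=0
i=5: i≥r, start 0; Z[5]=0
i=6: i≥r, start 0; Z[6]=0
i=7: i≥r, start 0; Z[7]=1 grow→box=[7,8)
i=8: i≥r, start 0; Z[8]=0
i=9: i≥r, start 0; Z[9]=0
i=10: i≥r, start 0; Z[10]=0
i=11: i≥r, start 0; Z[11]=1 grow→box=[11,12)
i=12: i≥r, start 0; Z[12]=2 grow→box=[12,14)
i=13: min(r-i=1, Z[1]=0)=0; Z[13]=0
i=14: i≥r, start 0; Z[14]=0
i=15: i≥r, start 0; Z[15]=0
i=16: i≥r, start 0; Z[16]=0
i=17: i≥r, start 0; Z[17]=0
i=18: i≥r, start 0; Z[18]=0
i=19: i≥r, start 0; Z[19]=0
i=20: i≥r, start 0; Z[20]=0
i=21: i≥r, start 0; Z[21]=0
i=22: i≥r, start 0; Z[22]=0
i=23: i≥r, start 0; Z[23]=0
i=24: i≥r, start 0; Z[24]=0
i=25: i≥r, start 0; Z[25]=1 grow→box=[25,26)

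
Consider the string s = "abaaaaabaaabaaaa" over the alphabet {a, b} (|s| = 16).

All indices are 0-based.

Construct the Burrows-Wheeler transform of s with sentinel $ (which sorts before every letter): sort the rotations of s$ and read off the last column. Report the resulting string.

aaaabbabaaaa$aaaa

rank  rotation           last
    0  $abaaaaabaaabaaaa  a
    1  a$abaaaaabaaabaaa  a
    2  aa$abaaaaabaaabaa  a
    3  aaa$abaaaaabaaaba  a
    4  aaaa$abaaaaabaaab  b
    5  aaaaabaaabaaaa$ab  b
    6  aaaabaaabaaaa$aba  a
    7  aaabaaaa$abaaaaab  b
    8  aaabaaabaaaa$abaa  a
    9  aabaaaa$abaaaaaba  a
   10  aabaaabaaaa$abaaa  a
   11  abaaaa$abaaaaabaa  a
   12  abaaaaabaaabaaaa$  $
   13  abaaabaaaa$abaaaa  a
   14  baaaa$abaaaaabaaa  a
   15  baaaaabaaabaaaa$a  a
   16  baaabaaaa$abaaaaa  a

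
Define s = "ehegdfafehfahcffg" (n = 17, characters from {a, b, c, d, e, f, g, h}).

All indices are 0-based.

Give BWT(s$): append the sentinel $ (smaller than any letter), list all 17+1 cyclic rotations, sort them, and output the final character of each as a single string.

gffhgh$fdhacffeaee

rank  rotation            last
    0  $ehegdfafehfahcffg  g
    1  afehfahcffg$ehegdf  f
    2  ahcffg$ehegdfafehf  f
    3  cffg$ehegdfafehfah  h
    4  dfafehfahcffg$eheg  g
    5  egdfafehfahcffg$eh  h
    6  ehegdfafehfahcffg$  $
    7  ehfahcffg$ehegdfaf  f
    8  fafehfahcffg$ehegd  d
    9  fahcffg$ehegdfafeh  h
   10  fehfahcffg$ehegdfa  a
   11  ffg$ehegdfafehfahc  c
   12  fg$ehegdfafehfahcf  f
   13  g$ehegdfafehfahcff  f
   14  gdfafehfahcffg$ehe  e
   15  hcffg$ehegdfafehfa  a
   16  hegdfafehfahcffg$e  e
   17  hfahcffg$ehegdfafe  e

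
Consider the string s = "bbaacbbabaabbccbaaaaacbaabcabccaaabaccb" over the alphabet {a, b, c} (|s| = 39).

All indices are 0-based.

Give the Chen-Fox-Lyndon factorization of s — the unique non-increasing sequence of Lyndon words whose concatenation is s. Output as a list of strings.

emit factor 1: 'b' (i=0, period=1)
emit factor 2: 'b' (i=1, period=1)
emit factor 3: 'aacbbab' (i=2, period=7)
emit factor 4: 'aabbccb' (i=9, period=7)
emit factor 5: 'aaaaacbaabcabccaaabaccb' (i=16, period=23)

["b", "b", "aacbbab", "aabbccb", "aaaaacbaabcabccaaabaccb"]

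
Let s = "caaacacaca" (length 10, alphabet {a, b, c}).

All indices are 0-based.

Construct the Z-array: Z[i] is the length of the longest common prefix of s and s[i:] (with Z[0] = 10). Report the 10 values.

[10, 0, 0, 0, 2, 0, 2, 0, 2, 0]

Z[0]=10
i=1: fresh scan; Z[1]=0
i=2: fresh scan; Z[2]=0
i=3: fresh scan; Z[3]=0
i=4: fresh scan; Z[4]=2 scan→box=[4,6)
i=5: min(r-i=1, Z[1]=0)=0; Z[5]=0
i=6: fresh scan; Z[6]=2 scan→box=[6,8)
i=7: min(r-i=1, Z[1]=0)=0; Z[7]=0
i=8: fresh scan; Z[8]=2 scan→box=[8,10)
i=9: min(r-i=1, Z[1]=0)=0; Z[9]=0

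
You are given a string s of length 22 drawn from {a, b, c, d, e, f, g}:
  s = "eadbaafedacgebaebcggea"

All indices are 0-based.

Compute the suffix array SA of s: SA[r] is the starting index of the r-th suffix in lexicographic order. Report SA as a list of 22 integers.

[21, 4, 9, 1, 14, 5, 3, 13, 16, 10, 17, 8, 2, 20, 0, 12, 15, 7, 6, 19, 11, 18]

rank | idx | suffix
   0 |  21 | a
   1 |   4 | aafedacgebaebcggea
   2 |   9 | acgebaebcggea
   3 |   1 | adbaafedacgebaebcggea
   4 |  14 | aebcggea
   5 |   5 | afedacgebaebcggea
   6 |   3 | baafedacgebaebcggea
   7 |  13 | baebcggea
   8 |  16 | bcggea
   9 |  10 | cgebaebcggea
  10 |  17 | cggea
  11 |   8 | dacgebaebcggea
  12 |   2 | dbaafedacgebaebcggea
  13 |  20 | ea
  14 |   0 | eadbaafedacgebaebcggea
  15 |  12 | ebaebcggea
  16 |  15 | ebcggea
  17 |   7 | edacgebaebcggea
  18 |   6 | fedacgebaebcggea
  19 |  19 | gea
  20 |  11 | gebaebcggea
  21 |  18 | ggea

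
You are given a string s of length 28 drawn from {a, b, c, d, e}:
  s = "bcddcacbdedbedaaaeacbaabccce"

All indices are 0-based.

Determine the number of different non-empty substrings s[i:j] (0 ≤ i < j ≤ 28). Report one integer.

sorted suffixes:
  #0 SA[0]=14  'aaaeacbaabccce'
  #1 SA[1]=21  'aabccce'
  #2 SA[2]=15  'aaeacbaabccce'
  #3 SA[3]=22  'abccce'
  #4 SA[4]=18  'acbaabccce'
  #5 SA[5]=5  'acbdedbedaaaeacbaabccce'
  #6 SA[6]=16  'aeacbaabccce'
  #7 SA[7]=20  'baabccce'
  #8 SA[8]=23  'bccce'
  #9 SA[9]=0  'bcddcacbdedbedaaaeacbaabccce'
  #10 SA[10]=7  'bdedbedaaaeacbaabccce'
  #11 SA[11]=11  'bedaaaeacbaabccce'
  #12 SA[12]=4  'cacbdedbedaaaeacbaabccce'
  #13 SA[13]=19  'cbaabccce'
  #14 SA[14]=6  'cbdedbedaaaeacbaabccce'
  #15 SA[15]=24  'ccce'
  #16 SA[16]=25  'cce'
  #17 SA[17]=1  'cddcacbdedbedaaaeacbaabccce'
  #18 SA[18]=26  'ce'
  #19 SA[19]=13  'daaaeacbaabccce'
  #20 SA[20]=10  'dbedaaaeacbaabccce'
  #21 SA[21]=3  'dcacbdedbedaaaeacbaabccce'
  #22 SA[22]=2  'ddcacbdedbedaaaeacbaabccce'
  #23 SA[23]=8  'dedbedaaaeacbaabccce'
  #24 SA[24]=27  'e'
  #25 SA[25]=17  'eacbaabccce'
  #26 SA[26]=12  'edaaaeacbaabccce'
  #27 SA[27]=9  'edbedaaaeacbaabccce'

SA = [14, 21, 15, 22, 18, 5, 16, 20, 23, 0, 7, 11, 4, 19, 6, 24, 25, 1, 26, 13, 10, 3, 2, 8, 27, 17, 12, 9]
[i] adj suffixes → lcp
  [1] 14/21 → 2 ('aa')
  [2] 21/15 → 2 ('aa')
  [3] 15/22 → 1 ('a')
  [4] 22/18 → 1 ('a')
  [5] 18/5 → 3 ('acb')
  [6] 5/16 → 1 ('a')
  [7] 16/20 → 0 ('')
  [8] 20/23 → 1 ('b')
  [9] 23/0 → 2 ('bc')
  [10] 0/7 → 1 ('b')
  [11] 7/11 → 1 ('b')
  [12] 11/4 → 0 ('')
  [13] 4/19 → 1 ('c')
  [14] 19/6 → 2 ('cb')
  [15] 6/24 → 1 ('c')
  [16] 24/25 → 2 ('cc')
  [17] 25/1 → 1 ('c')
  [18] 1/26 → 1 ('c')
  [19] 26/13 → 0 ('')
  [20] 13/10 → 1 ('d')
  [21] 10/3 → 1 ('d')
  [22] 3/2 → 1 ('d')
  [23] 2/8 → 1 ('d')
  [24] 8/27 → 0 ('')
  [25] 27/17 → 1 ('e')
  [26] 17/12 → 1 ('e')
  [27] 12/9 → 2 ('ed')

n(n+1)/2 = 28·29/2 = 406
Σ LCP = 0 + 2 + 2 + 1 + 1 + 3 + 1 + 0 + 1 + 2 + 1 + 1 + 0 + 1 + 2 + 1 + 2 + 1 + 1 + 0 + 1 + 1 + 1 + 1 + 0 + 1 + 1 + 2 = 31
distinct = 406 − 31 = 375

375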